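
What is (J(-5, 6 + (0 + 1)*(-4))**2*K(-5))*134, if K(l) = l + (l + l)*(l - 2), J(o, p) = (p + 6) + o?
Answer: 78390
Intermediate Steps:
J(o, p) = 6 + o + p (J(o, p) = (6 + p) + o = 6 + o + p)
K(l) = l + 2*l*(-2 + l) (K(l) = l + (2*l)*(-2 + l) = l + 2*l*(-2 + l))
(J(-5, 6 + (0 + 1)*(-4))**2*K(-5))*134 = ((6 - 5 + (6 + (0 + 1)*(-4)))**2*(-5*(-3 + 2*(-5))))*134 = ((6 - 5 + (6 + 1*(-4)))**2*(-5*(-3 - 10)))*134 = ((6 - 5 + (6 - 4))**2*(-5*(-13)))*134 = ((6 - 5 + 2)**2*65)*134 = (3**2*65)*134 = (9*65)*134 = 585*134 = 78390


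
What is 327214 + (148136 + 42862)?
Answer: 518212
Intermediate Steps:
327214 + (148136 + 42862) = 327214 + 190998 = 518212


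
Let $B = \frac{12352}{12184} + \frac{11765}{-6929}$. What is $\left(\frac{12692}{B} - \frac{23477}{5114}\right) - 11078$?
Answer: $- \frac{84164708812939}{2840126382} \approx -29634.0$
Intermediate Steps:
$B = - \frac{555363}{811759}$ ($B = 12352 \cdot \frac{1}{12184} + 11765 \left(- \frac{1}{6929}\right) = \frac{1544}{1523} - \frac{905}{533} = - \frac{555363}{811759} \approx -0.68415$)
$\left(\frac{12692}{B} - \frac{23477}{5114}\right) - 11078 = \left(\frac{12692}{- \frac{555363}{811759}} - \frac{23477}{5114}\right) - 11078 = \left(12692 \left(- \frac{811759}{555363}\right) - \frac{23477}{5114}\right) - 11078 = \left(- \frac{10302845228}{555363} - \frac{23477}{5114}\right) - 11078 = - \frac{52701788753143}{2840126382} - 11078 = - \frac{84164708812939}{2840126382}$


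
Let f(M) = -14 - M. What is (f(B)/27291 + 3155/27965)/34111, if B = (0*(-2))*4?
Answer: 17142319/5206654022493 ≈ 3.2924e-6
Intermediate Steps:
B = 0 (B = 0*4 = 0)
(f(B)/27291 + 3155/27965)/34111 = ((-14 - 1*0)/27291 + 3155/27965)/34111 = ((-14 + 0)*(1/27291) + 3155*(1/27965))*(1/34111) = (-14*1/27291 + 631/5593)*(1/34111) = (-14/27291 + 631/5593)*(1/34111) = (17142319/152638563)*(1/34111) = 17142319/5206654022493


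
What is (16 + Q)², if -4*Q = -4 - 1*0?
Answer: 289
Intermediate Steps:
Q = 1 (Q = -(-4 - 1*0)/4 = -(-4 + 0)/4 = -¼*(-4) = 1)
(16 + Q)² = (16 + 1)² = 17² = 289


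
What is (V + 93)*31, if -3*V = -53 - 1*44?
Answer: 11656/3 ≈ 3885.3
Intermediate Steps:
V = 97/3 (V = -(-53 - 1*44)/3 = -(-53 - 44)/3 = -⅓*(-97) = 97/3 ≈ 32.333)
(V + 93)*31 = (97/3 + 93)*31 = (376/3)*31 = 11656/3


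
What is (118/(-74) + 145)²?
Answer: 28153636/1369 ≈ 20565.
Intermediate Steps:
(118/(-74) + 145)² = (118*(-1/74) + 145)² = (-59/37 + 145)² = (5306/37)² = 28153636/1369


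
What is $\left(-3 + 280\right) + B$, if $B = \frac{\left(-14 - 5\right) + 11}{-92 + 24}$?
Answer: $\frac{4711}{17} \approx 277.12$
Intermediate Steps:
$B = \frac{2}{17}$ ($B = \frac{\left(-14 - 5\right) + 11}{-68} = \left(-19 + 11\right) \left(- \frac{1}{68}\right) = \left(-8\right) \left(- \frac{1}{68}\right) = \frac{2}{17} \approx 0.11765$)
$\left(-3 + 280\right) + B = \left(-3 + 280\right) + \frac{2}{17} = 277 + \frac{2}{17} = \frac{4711}{17}$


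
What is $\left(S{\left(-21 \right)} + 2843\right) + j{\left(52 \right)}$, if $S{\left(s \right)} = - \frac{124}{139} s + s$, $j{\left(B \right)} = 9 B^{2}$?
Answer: $\frac{3777566}{139} \approx 27177.0$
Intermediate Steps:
$S{\left(s \right)} = \frac{15 s}{139}$ ($S{\left(s \right)} = \left(-124\right) \frac{1}{139} s + s = - \frac{124 s}{139} + s = \frac{15 s}{139}$)
$\left(S{\left(-21 \right)} + 2843\right) + j{\left(52 \right)} = \left(\frac{15}{139} \left(-21\right) + 2843\right) + 9 \cdot 52^{2} = \left(- \frac{315}{139} + 2843\right) + 9 \cdot 2704 = \frac{394862}{139} + 24336 = \frac{3777566}{139}$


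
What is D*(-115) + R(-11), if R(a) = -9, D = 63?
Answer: -7254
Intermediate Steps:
D*(-115) + R(-11) = 63*(-115) - 9 = -7245 - 9 = -7254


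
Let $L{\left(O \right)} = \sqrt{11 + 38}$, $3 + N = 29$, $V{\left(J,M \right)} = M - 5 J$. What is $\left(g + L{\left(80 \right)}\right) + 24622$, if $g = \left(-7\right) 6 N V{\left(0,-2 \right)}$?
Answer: $26813$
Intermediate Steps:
$V{\left(J,M \right)} = M - 5 J$
$N = 26$ ($N = -3 + 29 = 26$)
$g = 2184$ ($g = \left(-7\right) 6 \cdot 26 \left(-2 - 0\right) = \left(-42\right) 26 \left(-2 + 0\right) = \left(-1092\right) \left(-2\right) = 2184$)
$L{\left(O \right)} = 7$ ($L{\left(O \right)} = \sqrt{49} = 7$)
$\left(g + L{\left(80 \right)}\right) + 24622 = \left(2184 + 7\right) + 24622 = 2191 + 24622 = 26813$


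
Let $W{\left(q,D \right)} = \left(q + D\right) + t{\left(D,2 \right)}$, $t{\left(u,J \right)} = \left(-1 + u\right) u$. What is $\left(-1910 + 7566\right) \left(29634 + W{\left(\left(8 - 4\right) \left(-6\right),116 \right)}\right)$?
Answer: $243581296$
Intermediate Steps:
$t{\left(u,J \right)} = u \left(-1 + u\right)$
$W{\left(q,D \right)} = D + q + D \left(-1 + D\right)$ ($W{\left(q,D \right)} = \left(q + D\right) + D \left(-1 + D\right) = \left(D + q\right) + D \left(-1 + D\right) = D + q + D \left(-1 + D\right)$)
$\left(-1910 + 7566\right) \left(29634 + W{\left(\left(8 - 4\right) \left(-6\right),116 \right)}\right) = \left(-1910 + 7566\right) \left(29634 + \left(\left(8 - 4\right) \left(-6\right) + 116^{2}\right)\right) = 5656 \left(29634 + \left(4 \left(-6\right) + 13456\right)\right) = 5656 \left(29634 + \left(-24 + 13456\right)\right) = 5656 \left(29634 + 13432\right) = 5656 \cdot 43066 = 243581296$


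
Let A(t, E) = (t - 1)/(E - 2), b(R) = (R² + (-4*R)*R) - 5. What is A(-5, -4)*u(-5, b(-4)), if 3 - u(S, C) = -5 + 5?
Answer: 3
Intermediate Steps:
b(R) = -5 - 3*R² (b(R) = (R² - 4*R²) - 5 = -3*R² - 5 = -5 - 3*R²)
u(S, C) = 3 (u(S, C) = 3 - (-5 + 5) = 3 - 1*0 = 3 + 0 = 3)
A(t, E) = (-1 + t)/(-2 + E)
A(-5, -4)*u(-5, b(-4)) = ((-1 - 5)/(-2 - 4))*3 = (-6/(-6))*3 = -⅙*(-6)*3 = 1*3 = 3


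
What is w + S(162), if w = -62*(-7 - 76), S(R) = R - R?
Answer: 5146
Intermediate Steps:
S(R) = 0
w = 5146 (w = -62*(-83) = 5146)
w + S(162) = 5146 + 0 = 5146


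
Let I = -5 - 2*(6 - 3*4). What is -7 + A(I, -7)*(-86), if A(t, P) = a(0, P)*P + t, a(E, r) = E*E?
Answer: -609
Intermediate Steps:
a(E, r) = E²
I = 7 (I = -5 - 2*(6 - 12) = -5 - 2*(-6) = -5 + 12 = 7)
A(t, P) = t (A(t, P) = 0²*P + t = 0*P + t = 0 + t = t)
-7 + A(I, -7)*(-86) = -7 + 7*(-86) = -7 - 602 = -609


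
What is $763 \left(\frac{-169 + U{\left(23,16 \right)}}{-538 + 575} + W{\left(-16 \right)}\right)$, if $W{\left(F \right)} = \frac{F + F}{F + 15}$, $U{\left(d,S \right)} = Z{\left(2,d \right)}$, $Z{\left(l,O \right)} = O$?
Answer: $\frac{791994}{37} \approx 21405.0$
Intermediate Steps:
$U{\left(d,S \right)} = d$
$W{\left(F \right)} = \frac{2 F}{15 + F}$
$763 \left(\frac{-169 + U{\left(23,16 \right)}}{-538 + 575} + W{\left(-16 \right)}\right) = 763 \left(\frac{-169 + 23}{-538 + 575} + 2 \left(-16\right) \frac{1}{15 - 16}\right) = 763 \left(- \frac{146}{37} + 2 \left(-16\right) \frac{1}{-1}\right) = 763 \left(\left(-146\right) \frac{1}{37} + 2 \left(-16\right) \left(-1\right)\right) = 763 \left(- \frac{146}{37} + 32\right) = 763 \cdot \frac{1038}{37} = \frac{791994}{37}$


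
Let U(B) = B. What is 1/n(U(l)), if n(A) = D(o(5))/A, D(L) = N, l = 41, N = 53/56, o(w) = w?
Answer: 2296/53 ≈ 43.321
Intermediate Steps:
N = 53/56 (N = 53*(1/56) = 53/56 ≈ 0.94643)
D(L) = 53/56
n(A) = 53/(56*A)
1/n(U(l)) = 1/((53/56)/41) = 1/((53/56)*(1/41)) = 1/(53/2296) = 2296/53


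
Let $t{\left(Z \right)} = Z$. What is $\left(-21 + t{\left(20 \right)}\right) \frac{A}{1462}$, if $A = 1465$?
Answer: $- \frac{1465}{1462} \approx -1.0021$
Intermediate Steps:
$\left(-21 + t{\left(20 \right)}\right) \frac{A}{1462} = \left(-21 + 20\right) \frac{1465}{1462} = - \frac{1465}{1462}$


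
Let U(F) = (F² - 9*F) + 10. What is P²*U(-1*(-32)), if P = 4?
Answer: 11936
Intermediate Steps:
U(F) = 10 + F² - 9*F
P²*U(-1*(-32)) = 4²*(10 + (-1*(-32))² - (-9)*(-32)) = 16*(10 + 32² - 9*32) = 16*(10 + 1024 - 288) = 16*746 = 11936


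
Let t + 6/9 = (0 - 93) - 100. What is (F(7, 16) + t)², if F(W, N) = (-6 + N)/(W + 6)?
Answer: 56595529/1521 ≈ 37209.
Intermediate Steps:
F(W, N) = (-6 + N)/(6 + W)
t = -581/3 (t = -⅔ + ((0 - 93) - 100) = -⅔ + (-93 - 100) = -⅔ - 193 = -581/3 ≈ -193.67)
(F(7, 16) + t)² = ((-6 + 16)/(6 + 7) - 581/3)² = (10/13 - 581/3)² = (-7523/39)² = 56595529/1521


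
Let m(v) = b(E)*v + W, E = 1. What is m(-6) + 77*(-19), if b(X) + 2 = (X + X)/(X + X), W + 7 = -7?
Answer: -1471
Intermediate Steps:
W = -14 (W = -7 - 7 = -14)
b(X) = -1 (b(X) = -2 + (X + X)/(X + X) = -2 + (2*X)/((2*X)) = -2 + (2*X)*(1/(2*X)) = -2 + 1 = -1)
m(v) = -14 - v (m(v) = -v - 14 = -14 - v)
m(-6) + 77*(-19) = (-14 - 1*(-6)) + 77*(-19) = (-14 + 6) - 1463 = -8 - 1463 = -1471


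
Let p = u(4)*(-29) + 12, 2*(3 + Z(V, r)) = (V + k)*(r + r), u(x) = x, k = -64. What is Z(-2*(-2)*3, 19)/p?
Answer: 991/104 ≈ 9.5288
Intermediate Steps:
Z(V, r) = -3 + r*(-64 + V) (Z(V, r) = -3 + ((V - 64)*(r + r))/2 = -3 + ((-64 + V)*(2*r))/2 = -3 + (2*r*(-64 + V))/2 = -3 + r*(-64 + V))
p = -104 (p = 4*(-29) + 12 = -116 + 12 = -104)
Z(-2*(-2)*3, 19)/p = (-3 - 64*19 + (-2*(-2)*3)*19)/(-104) = (-3 - 1216 + (4*3)*19)*(-1/104) = (-3 - 1216 + 12*19)*(-1/104) = (-3 - 1216 + 228)*(-1/104) = -991*(-1/104) = 991/104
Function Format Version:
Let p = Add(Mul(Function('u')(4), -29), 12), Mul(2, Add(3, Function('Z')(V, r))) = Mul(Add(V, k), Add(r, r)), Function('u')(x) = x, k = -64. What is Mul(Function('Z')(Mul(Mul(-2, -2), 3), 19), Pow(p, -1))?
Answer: Rational(991, 104) ≈ 9.5288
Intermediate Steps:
Function('Z')(V, r) = Add(-3, Mul(r, Add(-64, V))) (Function('Z')(V, r) = Add(-3, Mul(Rational(1, 2), Mul(Add(V, -64), Add(r, r)))) = Add(-3, Mul(Rational(1, 2), Mul(Add(-64, V), Mul(2, r)))) = Add(-3, Mul(Rational(1, 2), Mul(2, r, Add(-64, V)))) = Add(-3, Mul(r, Add(-64, V))))
p = -104 (p = Add(Mul(4, -29), 12) = Add(-116, 12) = -104)
Mul(Function('Z')(Mul(Mul(-2, -2), 3), 19), Pow(p, -1)) = Mul(Add(-3, Mul(-64, 19), Mul(Mul(Mul(-2, -2), 3), 19)), Pow(-104, -1)) = Mul(Add(-3, -1216, Mul(Mul(4, 3), 19)), Rational(-1, 104)) = Mul(Add(-3, -1216, Mul(12, 19)), Rational(-1, 104)) = Mul(Add(-3, -1216, 228), Rational(-1, 104)) = Mul(-991, Rational(-1, 104)) = Rational(991, 104)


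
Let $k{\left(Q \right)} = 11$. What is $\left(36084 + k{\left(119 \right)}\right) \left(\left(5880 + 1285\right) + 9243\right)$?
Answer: $592246760$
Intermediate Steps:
$\left(36084 + k{\left(119 \right)}\right) \left(\left(5880 + 1285\right) + 9243\right) = \left(36084 + 11\right) \left(\left(5880 + 1285\right) + 9243\right) = 36095 \left(7165 + 9243\right) = 36095 \cdot 16408 = 592246760$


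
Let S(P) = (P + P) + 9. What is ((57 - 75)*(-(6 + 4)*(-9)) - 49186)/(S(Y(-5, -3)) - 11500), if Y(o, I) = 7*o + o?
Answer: 382/87 ≈ 4.3908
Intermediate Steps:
Y(o, I) = 8*o
S(P) = 9 + 2*P (S(P) = 2*P + 9 = 9 + 2*P)
((57 - 75)*(-(6 + 4)*(-9)) - 49186)/(S(Y(-5, -3)) - 11500) = ((57 - 75)*(-(6 + 4)*(-9)) - 49186)/((9 + 2*(8*(-5))) - 11500) = (-18*(-1*10)*(-9) - 49186)/((9 + 2*(-40)) - 11500) = (-(-180)*(-9) - 49186)/((9 - 80) - 11500) = (-18*90 - 49186)/(-71 - 11500) = (-1620 - 49186)/(-11571) = -50806*(-1/11571) = 382/87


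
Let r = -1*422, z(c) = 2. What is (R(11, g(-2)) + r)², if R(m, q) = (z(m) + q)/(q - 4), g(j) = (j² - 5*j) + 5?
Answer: 4422609/25 ≈ 1.7690e+5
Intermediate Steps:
g(j) = 5 + j² - 5*j
R(m, q) = (2 + q)/(-4 + q) (R(m, q) = (2 + q)/(q - 4) = (2 + q)/(-4 + q))
r = -422
(R(11, g(-2)) + r)² = ((2 + (5 + (-2)² - 5*(-2)))/(-4 + (5 + (-2)² - 5*(-2))) - 422)² = ((2 + (5 + 4 + 10))/(-4 + (5 + 4 + 10)) - 422)² = ((2 + 19)/(-4 + 19) - 422)² = (21/15 - 422)² = ((1/15)*21 - 422)² = (7/5 - 422)² = (-2103/5)² = 4422609/25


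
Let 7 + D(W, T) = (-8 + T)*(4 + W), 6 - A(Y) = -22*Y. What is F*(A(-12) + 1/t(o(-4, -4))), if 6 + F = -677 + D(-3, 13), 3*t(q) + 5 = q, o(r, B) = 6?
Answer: 174675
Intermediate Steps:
A(Y) = 6 + 22*Y (A(Y) = 6 - (-22)*Y = 6 + 22*Y)
D(W, T) = -7 + (-8 + T)*(4 + W)
t(q) = -5/3 + q/3
F = -685 (F = -6 + (-677 + (-39 - 8*(-3) + 4*13 + 13*(-3))) = -6 + (-677 + (-39 + 24 + 52 - 39)) = -6 + (-677 - 2) = -6 - 679 = -685)
F*(A(-12) + 1/t(o(-4, -4))) = -685*((6 + 22*(-12)) + 1/(-5/3 + (1/3)*6)) = -685*((6 - 264) + 1/(-5/3 + 2)) = -685*(-258 + 1/(1/3)) = -685*(-258 + 3) = -685*(-255) = 174675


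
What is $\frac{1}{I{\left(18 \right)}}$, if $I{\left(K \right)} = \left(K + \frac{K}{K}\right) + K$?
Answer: $\frac{1}{37} \approx 0.027027$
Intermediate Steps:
$I{\left(K \right)} = 1 + 2 K$ ($I{\left(K \right)} = \left(K + 1\right) + K = \left(1 + K\right) + K = 1 + 2 K$)
$\frac{1}{I{\left(18 \right)}} = \frac{1}{1 + 2 \cdot 18} = \frac{1}{1 + 36} = \frac{1}{37}$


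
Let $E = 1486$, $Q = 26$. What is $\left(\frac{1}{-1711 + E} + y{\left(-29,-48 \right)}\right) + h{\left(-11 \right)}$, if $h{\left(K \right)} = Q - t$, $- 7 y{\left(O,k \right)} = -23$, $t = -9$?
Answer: $\frac{60293}{1575} \approx 38.281$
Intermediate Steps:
$y{\left(O,k \right)} = \frac{23}{7}$ ($y{\left(O,k \right)} = \left(- \frac{1}{7}\right) \left(-23\right) = \frac{23}{7}$)
$h{\left(K \right)} = 35$ ($h{\left(K \right)} = 26 - -9 = 26 + 9 = 35$)
$\left(\frac{1}{-1711 + E} + y{\left(-29,-48 \right)}\right) + h{\left(-11 \right)} = \left(\frac{1}{-1711 + 1486} + \frac{23}{7}\right) + 35 = \left(\frac{1}{-225} + \frac{23}{7}\right) + 35 = \left(- \frac{1}{225} + \frac{23}{7}\right) + 35 = \frac{5168}{1575} + 35 = \frac{60293}{1575}$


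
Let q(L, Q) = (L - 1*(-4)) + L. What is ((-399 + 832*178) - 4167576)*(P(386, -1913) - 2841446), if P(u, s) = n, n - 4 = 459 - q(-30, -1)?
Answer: 11420182787833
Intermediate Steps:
q(L, Q) = 4 + 2*L (q(L, Q) = (L + 4) + L = (4 + L) + L = 4 + 2*L)
n = 519 (n = 4 + (459 - (4 + 2*(-30))) = 4 + (459 - (4 - 60)) = 4 + (459 - 1*(-56)) = 4 + (459 + 56) = 4 + 515 = 519)
P(u, s) = 519
((-399 + 832*178) - 4167576)*(P(386, -1913) - 2841446) = ((-399 + 832*178) - 4167576)*(519 - 2841446) = ((-399 + 148096) - 4167576)*(-2840927) = (147697 - 4167576)*(-2840927) = -4019879*(-2840927) = 11420182787833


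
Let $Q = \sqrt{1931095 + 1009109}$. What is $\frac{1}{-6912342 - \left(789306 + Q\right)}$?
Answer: $- \frac{641804}{4942948247975} + \frac{\sqrt{735051}}{29657689487850} \approx -1.2981 \cdot 10^{-7}$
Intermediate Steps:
$Q = 2 \sqrt{735051}$ ($Q = \sqrt{2940204} = 2 \sqrt{735051} \approx 1714.7$)
$\frac{1}{-6912342 - \left(789306 + Q\right)} = \frac{1}{-6912342 - \left(789306 + 2 \sqrt{735051}\right)} = \frac{1}{-7701648 - 2 \sqrt{735051}}$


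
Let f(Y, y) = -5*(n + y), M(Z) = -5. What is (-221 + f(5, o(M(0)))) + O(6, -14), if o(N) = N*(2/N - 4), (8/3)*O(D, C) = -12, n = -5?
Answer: -621/2 ≈ -310.50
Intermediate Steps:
O(D, C) = -9/2 (O(D, C) = (3/8)*(-12) = -9/2)
o(N) = N*(-4 + 2/N)
f(Y, y) = 25 - 5*y (f(Y, y) = -5*(-5 + y) = 25 - 5*y)
(-221 + f(5, o(M(0)))) + O(6, -14) = (-221 + (25 - 5*(2 - 4*(-5)))) - 9/2 = (-221 + (25 - 5*(2 + 20))) - 9/2 = (-221 + (25 - 5*22)) - 9/2 = (-221 + (25 - 110)) - 9/2 = (-221 - 85) - 9/2 = -306 - 9/2 = -621/2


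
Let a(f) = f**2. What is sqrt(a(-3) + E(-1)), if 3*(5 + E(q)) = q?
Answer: sqrt(33)/3 ≈ 1.9149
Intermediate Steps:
E(q) = -5 + q/3
sqrt(a(-3) + E(-1)) = sqrt((-3)**2 + (-5 + (1/3)*(-1))) = sqrt(9 + (-5 - 1/3)) = sqrt(9 - 16/3) = sqrt(11/3) = sqrt(33)/3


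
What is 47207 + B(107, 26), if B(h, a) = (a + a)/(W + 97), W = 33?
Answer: 236037/5 ≈ 47207.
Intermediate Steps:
B(h, a) = a/65 (B(h, a) = (a + a)/(33 + 97) = (2*a)/130 = (2*a)*(1/130) = a/65)
47207 + B(107, 26) = 47207 + (1/65)*26 = 47207 + ⅖ = 236037/5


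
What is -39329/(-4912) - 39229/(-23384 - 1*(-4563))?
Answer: 932903957/92448752 ≈ 10.091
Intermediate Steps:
-39329/(-4912) - 39229/(-23384 - 1*(-4563)) = -39329*(-1/4912) - 39229/(-23384 + 4563) = 39329/4912 - 39229/(-18821) = 39329/4912 - 39229*(-1/18821) = 39329/4912 + 39229/18821 = 932903957/92448752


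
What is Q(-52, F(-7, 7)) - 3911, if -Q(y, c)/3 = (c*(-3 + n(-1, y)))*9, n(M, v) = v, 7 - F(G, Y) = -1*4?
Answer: 12424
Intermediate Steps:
F(G, Y) = 11 (F(G, Y) = 7 - (-1)*4 = 7 - 1*(-4) = 7 + 4 = 11)
Q(y, c) = -27*c*(-3 + y) (Q(y, c) = -3*c*(-3 + y)*9 = -27*c*(-3 + y))
Q(-52, F(-7, 7)) - 3911 = 27*11*(3 - 1*(-52)) - 3911 = 27*11*(3 + 52) - 3911 = 27*11*55 - 3911 = 16335 - 3911 = 12424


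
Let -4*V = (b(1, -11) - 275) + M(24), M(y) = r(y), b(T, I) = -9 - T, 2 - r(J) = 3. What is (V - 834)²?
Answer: 2325625/4 ≈ 5.8141e+5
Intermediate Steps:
r(J) = -1 (r(J) = 2 - 1*3 = 2 - 3 = -1)
M(y) = -1
V = 143/2 (V = -(((-9 - 1*1) - 275) - 1)/4 = -(((-9 - 1) - 275) - 1)/4 = -((-10 - 275) - 1)/4 = -(-285 - 1)/4 = -¼*(-286) = 143/2 ≈ 71.500)
(V - 834)² = (143/2 - 834)² = (-1525/2)² = 2325625/4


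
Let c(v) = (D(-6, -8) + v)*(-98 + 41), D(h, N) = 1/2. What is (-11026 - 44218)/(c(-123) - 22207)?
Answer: 110488/30449 ≈ 3.6286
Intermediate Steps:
D(h, N) = 1/2
c(v) = -57/2 - 57*v (c(v) = (1/2 + v)*(-98 + 41) = (1/2 + v)*(-57) = -57/2 - 57*v)
(-11026 - 44218)/(c(-123) - 22207) = (-11026 - 44218)/((-57/2 - 57*(-123)) - 22207) = -55244/((-57/2 + 7011) - 22207) = -55244/(13965/2 - 22207) = -55244/(-30449/2) = -55244*(-2/30449) = 110488/30449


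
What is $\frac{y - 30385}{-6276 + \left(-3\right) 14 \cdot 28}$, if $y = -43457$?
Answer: $\frac{12307}{1242} \approx 9.909$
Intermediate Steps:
$\frac{y - 30385}{-6276 + \left(-3\right) 14 \cdot 28} = \frac{-43457 - 30385}{-6276 + \left(-3\right) 14 \cdot 28} = - \frac{73842}{-6276 - 1176} = - \frac{73842}{-7452} = \left(-73842\right) \left(- \frac{1}{7452}\right) = \frac{12307}{1242}$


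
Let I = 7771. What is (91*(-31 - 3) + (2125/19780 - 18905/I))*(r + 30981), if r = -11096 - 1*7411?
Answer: -31246539050727/809002 ≈ -3.8624e+7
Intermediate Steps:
r = -18507 (r = -11096 - 7411 = -18507)
(91*(-31 - 3) + (2125/19780 - 18905/I))*(r + 30981) = (91*(-31 - 3) + (2125/19780 - 18905/7771))*(-18507 + 30981) = (91*(-34) + (2125*(1/19780) - 18905*1/7771))*12474 = (-3094 + (425/3956 - 995/409))*12474 = (-3094 - 3762395/1618004)*12474 = -5009866771/1618004*12474 = -31246539050727/809002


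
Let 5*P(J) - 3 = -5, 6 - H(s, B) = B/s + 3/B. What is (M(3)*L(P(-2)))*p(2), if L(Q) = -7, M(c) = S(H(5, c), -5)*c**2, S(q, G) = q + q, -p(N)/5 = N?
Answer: 5544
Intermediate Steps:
p(N) = -5*N
H(s, B) = 6 - 3/B - B/s (H(s, B) = 6 - (B/s + 3/B) = 6 - (3/B + B/s) = 6 + (-3/B - B/s) = 6 - 3/B - B/s)
P(J) = -2/5 (P(J) = 3/5 + (1/5)*(-5) = 3/5 - 1 = -2/5)
S(q, G) = 2*q
M(c) = c**2*(12 - 6/c - 2*c/5) (M(c) = (2*(6 - 3/c - 1*c/5))*c**2 = (2*(6 - 3/c - 1*c*1/5))*c**2 = (2*(6 - 3/c - c/5))*c**2 = (12 - 6/c - 2*c/5)*c**2 = c**2*(12 - 6/c - 2*c/5))
(M(3)*L(P(-2)))*p(2) = (-2/5*3*(15 + 3*(-30 + 3))*(-7))*(-5*2) = (-2/5*3*(15 + 3*(-27))*(-7))*(-10) = (-2/5*3*(15 - 81)*(-7))*(-10) = (-2/5*3*(-66)*(-7))*(-10) = ((396/5)*(-7))*(-10) = -2772/5*(-10) = 5544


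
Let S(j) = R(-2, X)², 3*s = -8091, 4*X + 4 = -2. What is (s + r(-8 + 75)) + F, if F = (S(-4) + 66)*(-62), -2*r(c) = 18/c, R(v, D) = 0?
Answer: -454872/67 ≈ -6789.1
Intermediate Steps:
X = -3/2 (X = -1 + (¼)*(-2) = -1 - ½ = -3/2 ≈ -1.5000)
s = -2697 (s = (⅓)*(-8091) = -2697)
r(c) = -9/c
S(j) = 0 (S(j) = 0² = 0)
F = -4092 (F = (0 + 66)*(-62) = 66*(-62) = -4092)
(s + r(-8 + 75)) + F = (-2697 - 9/(-8 + 75)) - 4092 = (-2697 - 9/67) - 4092 = -180708/67 - 4092 = -454872/67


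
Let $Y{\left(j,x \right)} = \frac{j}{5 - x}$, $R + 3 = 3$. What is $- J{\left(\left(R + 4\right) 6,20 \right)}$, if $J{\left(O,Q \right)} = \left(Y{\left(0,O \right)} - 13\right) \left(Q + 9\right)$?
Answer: $377$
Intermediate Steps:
$R = 0$ ($R = -3 + 3 = 0$)
$J{\left(O,Q \right)} = -117 - 13 Q$ ($J{\left(O,Q \right)} = \left(\left(-1\right) 0 \frac{1}{-5 + O} - 13\right) \left(Q + 9\right) = \left(0 - 13\right) \left(9 + Q\right) = - 13 \left(9 + Q\right) = -117 - 13 Q$)
$- J{\left(\left(R + 4\right) 6,20 \right)} = - (-117 - 260) = \left(-1\right) \left(-377\right) = 377$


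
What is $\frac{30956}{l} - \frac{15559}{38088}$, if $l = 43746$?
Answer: $\frac{3611653}{12073896} \approx 0.29913$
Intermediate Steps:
$\frac{30956}{l} - \frac{15559}{38088} = \frac{30956}{43746} - \frac{15559}{38088} = 30956 \cdot \frac{1}{43746} - \frac{15559}{38088} = \frac{15478}{21873} - \frac{15559}{38088} = \frac{3611653}{12073896}$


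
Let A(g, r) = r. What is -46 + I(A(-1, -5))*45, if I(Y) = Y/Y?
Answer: -1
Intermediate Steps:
I(Y) = 1
-46 + I(A(-1, -5))*45 = -46 + 1*45 = -46 + 45 = -1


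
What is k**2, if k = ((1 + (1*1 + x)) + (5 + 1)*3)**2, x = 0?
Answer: 160000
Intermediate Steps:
k = 400 (k = ((1 + (1*1 + 0)) + (5 + 1)*3)**2 = ((1 + (1 + 0)) + 6*3)**2 = ((1 + 1) + 18)**2 = (2 + 18)**2 = 20**2 = 400)
k**2 = 400**2 = 160000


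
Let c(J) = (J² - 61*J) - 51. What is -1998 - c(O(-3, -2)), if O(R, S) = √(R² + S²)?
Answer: -1960 + 61*√13 ≈ -1740.1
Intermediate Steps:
c(J) = -51 + J² - 61*J
-1998 - c(O(-3, -2)) = -1998 - (-51 + (√((-3)² + (-2)²))² - 61*√((-3)² + (-2)²)) = -1998 - (-51 + (√(9 + 4))² - 61*√(9 + 4)) = -1998 - (-51 + (√13)² - 61*√13) = -1998 - (-51 + 13 - 61*√13) = -1998 - (-38 - 61*√13) = -1998 + (38 + 61*√13) = -1960 + 61*√13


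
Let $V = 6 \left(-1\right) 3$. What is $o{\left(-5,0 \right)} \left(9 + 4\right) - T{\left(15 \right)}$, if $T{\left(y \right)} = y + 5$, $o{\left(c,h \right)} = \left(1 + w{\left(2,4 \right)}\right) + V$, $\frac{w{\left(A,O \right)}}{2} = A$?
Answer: $-189$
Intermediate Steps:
$V = -18$ ($V = \left(-6\right) 3 = -18$)
$w{\left(A,O \right)} = 2 A$
$o{\left(c,h \right)} = -13$ ($o{\left(c,h \right)} = \left(1 + 2 \cdot 2\right) - 18 = \left(1 + 4\right) - 18 = 5 - 18 = -13$)
$T{\left(y \right)} = 5 + y$
$o{\left(-5,0 \right)} \left(9 + 4\right) - T{\left(15 \right)} = - 13 \left(9 + 4\right) - \left(5 + 15\right) = \left(-13\right) 13 - 20 = -169 - 20 = -189$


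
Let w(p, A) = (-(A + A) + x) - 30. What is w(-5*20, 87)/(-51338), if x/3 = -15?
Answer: 249/51338 ≈ 0.0048502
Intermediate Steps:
x = -45 (x = 3*(-15) = -45)
w(p, A) = -75 - 2*A (w(p, A) = (-(A + A) - 45) - 30 = (-2*A - 45) - 30 = (-45 - 2*A) - 30 = -75 - 2*A)
w(-5*20, 87)/(-51338) = (-75 - 2*87)/(-51338) = (-75 - 174)*(-1/51338) = -249*(-1/51338) = 249/51338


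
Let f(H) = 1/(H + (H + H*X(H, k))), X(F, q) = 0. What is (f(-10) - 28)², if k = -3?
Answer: 314721/400 ≈ 786.80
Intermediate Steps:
f(H) = 1/(2*H) (f(H) = 1/(H + (H + H*0)) = 1/(H + (H + 0)) = 1/(H + H) = 1/(2*H))
(f(-10) - 28)² = ((½)/(-10) - 28)² = ((½)*(-⅒) - 28)² = (-1/20 - 28)² = (-561/20)² = 314721/400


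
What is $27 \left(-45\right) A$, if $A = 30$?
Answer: $-36450$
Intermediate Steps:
$27 \left(-45\right) A = 27 \left(-45\right) 30 = \left(-1215\right) 30 = -36450$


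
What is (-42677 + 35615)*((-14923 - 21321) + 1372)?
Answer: 246266064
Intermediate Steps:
(-42677 + 35615)*((-14923 - 21321) + 1372) = -7062*(-36244 + 1372) = -7062*(-34872) = 246266064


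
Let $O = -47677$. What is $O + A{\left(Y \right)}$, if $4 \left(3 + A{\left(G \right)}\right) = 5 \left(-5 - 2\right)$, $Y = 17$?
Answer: $- \frac{190755}{4} \approx -47689.0$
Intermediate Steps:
$A{\left(G \right)} = - \frac{47}{4}$ ($A{\left(G \right)} = -3 + \frac{5 \left(-5 - 2\right)}{4} = -3 + \frac{5 \left(-7\right)}{4} = -3 + \frac{1}{4} \left(-35\right) = -3 - \frac{35}{4} = - \frac{47}{4}$)
$O + A{\left(Y \right)} = -47677 - \frac{47}{4} = - \frac{190755}{4}$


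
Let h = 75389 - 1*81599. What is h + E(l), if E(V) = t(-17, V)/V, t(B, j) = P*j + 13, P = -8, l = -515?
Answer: -3202283/515 ≈ -6218.0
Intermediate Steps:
t(B, j) = 13 - 8*j (t(B, j) = -8*j + 13 = 13 - 8*j)
E(V) = (13 - 8*V)/V
h = -6210 (h = 75389 - 81599 = -6210)
h + E(l) = -6210 + (-8 + 13/(-515)) = -6210 + (-8 + 13*(-1/515)) = -6210 + (-8 - 13/515) = -6210 - 4133/515 = -3202283/515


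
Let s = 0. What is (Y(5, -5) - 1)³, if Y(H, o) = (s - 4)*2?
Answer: -729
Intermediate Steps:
Y(H, o) = -8 (Y(H, o) = (0 - 4)*2 = -4*2 = -8)
(Y(5, -5) - 1)³ = (-8 - 1)³ = (-9)³ = -729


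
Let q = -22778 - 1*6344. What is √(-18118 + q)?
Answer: 2*I*√11810 ≈ 217.35*I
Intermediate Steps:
q = -29122 (q = -22778 - 6344 = -29122)
√(-18118 + q) = √(-18118 - 29122) = √(-47240) = 2*I*√11810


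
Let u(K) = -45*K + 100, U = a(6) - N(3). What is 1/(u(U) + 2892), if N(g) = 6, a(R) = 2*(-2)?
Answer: 1/3442 ≈ 0.00029053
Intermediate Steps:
a(R) = -4
U = -10 (U = -4 - 1*6 = -4 - 6 = -10)
u(K) = 100 - 45*K
1/(u(U) + 2892) = 1/((100 - 45*(-10)) + 2892) = 1/((100 + 450) + 2892) = 1/(550 + 2892) = 1/3442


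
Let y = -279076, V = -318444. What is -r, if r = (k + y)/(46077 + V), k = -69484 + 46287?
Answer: -302273/272367 ≈ -1.1098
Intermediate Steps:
k = -23197
r = 302273/272367 (r = (-23197 - 279076)/(46077 - 318444) = -302273/(-272367) = -302273*(-1/272367) = 302273/272367 ≈ 1.1098)
-r = -1*302273/272367 = -302273/272367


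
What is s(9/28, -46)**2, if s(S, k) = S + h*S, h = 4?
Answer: 2025/784 ≈ 2.5829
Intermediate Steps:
s(S, k) = 5*S (s(S, k) = S + 4*S = 5*S)
s(9/28, -46)**2 = (5*(9/28))**2 = (45/28)**2 = 2025/784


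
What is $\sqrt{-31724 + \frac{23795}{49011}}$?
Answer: $\frac{i \sqrt{79294859619}}{1581} \approx 178.11 i$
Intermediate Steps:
$\sqrt{-31724 + \frac{23795}{49011}} = \sqrt{- \frac{1554801169}{49011}} = \frac{i \sqrt{79294859619}}{1581}$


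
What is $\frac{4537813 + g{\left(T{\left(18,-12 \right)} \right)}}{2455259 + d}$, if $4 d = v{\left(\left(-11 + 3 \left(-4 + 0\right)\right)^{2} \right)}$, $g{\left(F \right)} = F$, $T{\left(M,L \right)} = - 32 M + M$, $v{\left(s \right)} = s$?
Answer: $\frac{3629804}{1964313} \approx 1.8479$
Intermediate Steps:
$T{\left(M,L \right)} = - 31 M$
$d = \frac{529}{4}$ ($d = \frac{\left(-11 + 3 \left(-4 + 0\right)\right)^{2}}{4} = \frac{\left(-11 + 3 \left(-4\right)\right)^{2}}{4} = \frac{\left(-11 - 12\right)^{2}}{4} = \frac{\left(-23\right)^{2}}{4} = \frac{1}{4} \cdot 529 = \frac{529}{4} \approx 132.25$)
$\frac{4537813 + g{\left(T{\left(18,-12 \right)} \right)}}{2455259 + d} = \frac{4537813 - 558}{2455259 + \frac{529}{4}} = \frac{4537813 - 558}{\frac{9821565}{4}} = 4537255 \cdot \frac{4}{9821565} = \frac{3629804}{1964313}$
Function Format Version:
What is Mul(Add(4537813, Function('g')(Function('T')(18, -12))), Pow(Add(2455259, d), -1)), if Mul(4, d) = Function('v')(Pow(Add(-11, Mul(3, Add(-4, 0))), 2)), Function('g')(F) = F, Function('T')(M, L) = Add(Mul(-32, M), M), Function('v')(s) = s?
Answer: Rational(3629804, 1964313) ≈ 1.8479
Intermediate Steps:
Function('T')(M, L) = Mul(-31, M)
d = Rational(529, 4) (d = Mul(Rational(1, 4), Pow(Add(-11, Mul(3, Add(-4, 0))), 2)) = Mul(Rational(1, 4), Pow(Add(-11, Mul(3, -4)), 2)) = Mul(Rational(1, 4), Pow(Add(-11, -12), 2)) = Mul(Rational(1, 4), Pow(-23, 2)) = Mul(Rational(1, 4), 529) = Rational(529, 4) ≈ 132.25)
Mul(Add(4537813, Function('g')(Function('T')(18, -12))), Pow(Add(2455259, d), -1)) = Mul(Add(4537813, Mul(-31, 18)), Pow(Add(2455259, Rational(529, 4)), -1)) = Mul(Add(4537813, -558), Pow(Rational(9821565, 4), -1)) = Mul(4537255, Rational(4, 9821565)) = Rational(3629804, 1964313)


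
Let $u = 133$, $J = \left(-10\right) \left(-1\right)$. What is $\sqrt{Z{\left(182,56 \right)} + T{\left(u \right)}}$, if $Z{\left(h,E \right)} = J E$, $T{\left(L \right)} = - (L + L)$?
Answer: $7 \sqrt{6} \approx 17.146$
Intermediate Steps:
$J = 10$
$T{\left(L \right)} = - 2 L$
$Z{\left(h,E \right)} = 10 E$
$\sqrt{Z{\left(182,56 \right)} + T{\left(u \right)}} = \sqrt{10 \cdot 56 - 266} = \sqrt{560 - 266} = \sqrt{294} = 7 \sqrt{6}$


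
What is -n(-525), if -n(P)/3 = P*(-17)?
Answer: 26775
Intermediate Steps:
n(P) = 51*P (n(P) = -3*P*(-17) = -(-51)*P = 51*P)
-n(-525) = -51*(-525) = -1*(-26775) = 26775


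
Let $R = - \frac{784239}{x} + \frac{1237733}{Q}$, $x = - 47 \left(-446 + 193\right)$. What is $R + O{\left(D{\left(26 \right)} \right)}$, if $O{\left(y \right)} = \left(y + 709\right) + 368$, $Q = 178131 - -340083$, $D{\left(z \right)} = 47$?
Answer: $\frac{6534495179533}{6162082674} \approx 1060.4$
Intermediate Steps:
$x = 11891$ ($x = \left(-47\right) \left(-253\right) = 11891$)
$Q = 518214$ ($Q = 178131 + 340083 = 518214$)
$R = - \frac{391685746043}{6162082674}$ ($R = - \frac{784239}{11891} + \frac{1237733}{518214} = - \frac{391685746043}{6162082674} \approx -63.564$)
$O{\left(y \right)} = 1077 + y$ ($O{\left(y \right)} = \left(709 + y\right) + 368 = 1077 + y$)
$R + O{\left(D{\left(26 \right)} \right)} = - \frac{391685746043}{6162082674} + \left(1077 + 47\right) = - \frac{391685746043}{6162082674} + 1124 = \frac{6534495179533}{6162082674}$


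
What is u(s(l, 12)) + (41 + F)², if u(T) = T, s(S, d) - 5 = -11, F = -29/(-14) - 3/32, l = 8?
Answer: 92378073/50176 ≈ 1841.1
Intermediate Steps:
F = 443/224 (F = -29*(-1/14) - 3*1/32 = 29/14 - 3/32 = 443/224 ≈ 1.9777)
s(S, d) = -6 (s(S, d) = 5 - 11 = -6)
u(s(l, 12)) + (41 + F)² = -6 + (41 + 443/224)² = -6 + (9627/224)² = -6 + 92679129/50176 = 92378073/50176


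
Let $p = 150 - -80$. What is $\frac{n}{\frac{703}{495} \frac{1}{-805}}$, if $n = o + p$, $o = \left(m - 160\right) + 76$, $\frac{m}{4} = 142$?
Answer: $- \frac{284511150}{703} \approx -4.0471 \cdot 10^{5}$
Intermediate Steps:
$m = 568$ ($m = 4 \cdot 142 = 568$)
$o = 484$ ($o = \left(568 - 160\right) + 76 = 408 + 76 = 484$)
$p = 230$ ($p = 150 + 80 = 230$)
$n = 714$ ($n = 484 + 230 = 714$)
$\frac{n}{\frac{703}{495} \frac{1}{-805}} = \frac{714}{\frac{703}{495} \frac{1}{-805}} = \frac{714}{703 \cdot \frac{1}{495} \left(- \frac{1}{805}\right)} = \frac{714}{\frac{703}{495} \left(- \frac{1}{805}\right)} = \frac{714}{- \frac{703}{398475}} = 714 \left(- \frac{398475}{703}\right) = - \frac{284511150}{703}$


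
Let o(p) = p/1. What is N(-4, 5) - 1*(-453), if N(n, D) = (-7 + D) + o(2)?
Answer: 453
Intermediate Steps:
o(p) = p (o(p) = p*1 = p)
N(n, D) = -5 + D (N(n, D) = (-7 + D) + 2 = -5 + D)
N(-4, 5) - 1*(-453) = (-5 + 5) - 1*(-453) = 0 + 453 = 453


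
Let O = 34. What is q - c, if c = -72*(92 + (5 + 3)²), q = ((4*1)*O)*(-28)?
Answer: 7424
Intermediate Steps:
q = -3808 (q = ((4*1)*34)*(-28) = (4*34)*(-28) = 136*(-28) = -3808)
c = -11232 (c = -72*(92 + 8²) = -72*(92 + 64) = -72*156 = -11232)
q - c = -3808 - 1*(-11232) = -3808 + 11232 = 7424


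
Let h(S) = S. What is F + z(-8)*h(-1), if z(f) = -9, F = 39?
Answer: 48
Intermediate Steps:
F + z(-8)*h(-1) = 39 - 9*(-1) = 39 + 9 = 48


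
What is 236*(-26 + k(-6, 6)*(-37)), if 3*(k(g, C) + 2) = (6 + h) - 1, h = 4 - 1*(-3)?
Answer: -23600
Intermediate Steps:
h = 7 (h = 4 + 3 = 7)
k(g, C) = 2 (k(g, C) = -2 + ((6 + 7) - 1)/3 = -2 + (13 - 1)/3 = -2 + (⅓)*12 = -2 + 4 = 2)
236*(-26 + k(-6, 6)*(-37)) = 236*(-26 + 2*(-37)) = 236*(-26 - 74) = 236*(-100) = -23600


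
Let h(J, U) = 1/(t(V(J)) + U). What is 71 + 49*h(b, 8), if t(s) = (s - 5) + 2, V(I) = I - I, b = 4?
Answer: 404/5 ≈ 80.800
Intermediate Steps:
V(I) = 0
t(s) = -3 + s (t(s) = (-5 + s) + 2 = -3 + s)
h(J, U) = 1/(-3 + U) (h(J, U) = 1/((-3 + 0) + U) = 1/(-3 + U))
71 + 49*h(b, 8) = 71 + 49/(-3 + 8) = 71 + 49/5 = 404/5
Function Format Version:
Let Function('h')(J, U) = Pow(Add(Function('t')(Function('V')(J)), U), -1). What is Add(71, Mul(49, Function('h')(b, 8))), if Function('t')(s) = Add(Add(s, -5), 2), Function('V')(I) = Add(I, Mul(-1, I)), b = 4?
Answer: Rational(404, 5) ≈ 80.800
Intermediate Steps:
Function('V')(I) = 0
Function('t')(s) = Add(-3, s) (Function('t')(s) = Add(Add(-5, s), 2) = Add(-3, s))
Function('h')(J, U) = Pow(Add(-3, U), -1) (Function('h')(J, U) = Pow(Add(Add(-3, 0), U), -1) = Pow(Add(-3, U), -1))
Add(71, Mul(49, Function('h')(b, 8))) = Add(71, Mul(49, Pow(Add(-3, 8), -1))) = Add(71, Mul(49, Pow(5, -1))) = Add(71, Mul(49, Rational(1, 5))) = Add(71, Rational(49, 5)) = Rational(404, 5)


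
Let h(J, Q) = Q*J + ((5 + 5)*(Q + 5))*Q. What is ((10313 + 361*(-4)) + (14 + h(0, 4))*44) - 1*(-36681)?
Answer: 62006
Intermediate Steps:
h(J, Q) = J*Q + Q*(50 + 10*Q) (h(J, Q) = J*Q + (10*(5 + Q))*Q = J*Q + (50 + 10*Q)*Q = J*Q + Q*(50 + 10*Q))
((10313 + 361*(-4)) + (14 + h(0, 4))*44) - 1*(-36681) = ((10313 + 361*(-4)) + (14 + 4*(50 + 0 + 10*4))*44) - 1*(-36681) = ((10313 - 1444) + (14 + 4*(50 + 0 + 40))*44) + 36681 = (8869 + (14 + 4*90)*44) + 36681 = (8869 + (14 + 360)*44) + 36681 = (8869 + 374*44) + 36681 = (8869 + 16456) + 36681 = 25325 + 36681 = 62006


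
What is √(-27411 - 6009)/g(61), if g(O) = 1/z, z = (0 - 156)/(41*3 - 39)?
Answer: -26*I*√8355/7 ≈ -339.51*I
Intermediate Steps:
z = -13/7 (z = -156/(123 - 39) = -156/84 = -156*1/84 = -13/7 ≈ -1.8571)
g(O) = -7/13 (g(O) = 1/(-13/7) = -7/13)
√(-27411 - 6009)/g(61) = √(-27411 - 6009)/(-7/13) = √(-33420)*(-13/7) = (2*I*√8355)*(-13/7) = -26*I*√8355/7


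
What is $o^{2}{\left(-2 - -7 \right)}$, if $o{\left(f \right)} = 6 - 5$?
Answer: $1$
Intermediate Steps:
$o{\left(f \right)} = 1$ ($o{\left(f \right)} = 6 - 5 = 1$)
$o^{2}{\left(-2 - -7 \right)} = 1^{2} = 1$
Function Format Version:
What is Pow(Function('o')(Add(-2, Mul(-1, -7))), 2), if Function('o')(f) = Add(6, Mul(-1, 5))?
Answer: 1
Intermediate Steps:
Function('o')(f) = 1 (Function('o')(f) = Add(6, -5) = 1)
Pow(Function('o')(Add(-2, Mul(-1, -7))), 2) = Pow(1, 2) = 1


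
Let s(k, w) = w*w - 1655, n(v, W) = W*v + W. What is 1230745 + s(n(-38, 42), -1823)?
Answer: 4552419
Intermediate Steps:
n(v, W) = W + W*v
s(k, w) = -1655 + w² (s(k, w) = w² - 1655 = -1655 + w²)
1230745 + s(n(-38, 42), -1823) = 1230745 + (-1655 + (-1823)²) = 1230745 + (-1655 + 3323329) = 1230745 + 3321674 = 4552419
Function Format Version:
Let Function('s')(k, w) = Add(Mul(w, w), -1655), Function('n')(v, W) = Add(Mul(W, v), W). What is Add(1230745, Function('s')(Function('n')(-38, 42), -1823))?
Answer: 4552419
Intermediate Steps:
Function('n')(v, W) = Add(W, Mul(W, v))
Function('s')(k, w) = Add(-1655, Pow(w, 2)) (Function('s')(k, w) = Add(Pow(w, 2), -1655) = Add(-1655, Pow(w, 2)))
Add(1230745, Function('s')(Function('n')(-38, 42), -1823)) = Add(1230745, Add(-1655, Pow(-1823, 2))) = Add(1230745, Add(-1655, 3323329)) = Add(1230745, 3321674) = 4552419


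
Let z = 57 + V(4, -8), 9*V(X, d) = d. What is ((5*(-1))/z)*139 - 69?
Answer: -8220/101 ≈ -81.386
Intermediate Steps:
V(X, d) = d/9
z = 505/9 (z = 57 + (1/9)*(-8) = 57 - 8/9 = 505/9 ≈ 56.111)
((5*(-1))/z)*139 - 69 = ((5*(-1))/(505/9))*139 - 69 = -5*9/505*139 - 69 = -9/101*139 - 69 = -1251/101 - 69 = -8220/101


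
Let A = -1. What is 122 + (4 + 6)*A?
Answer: 112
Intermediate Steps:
122 + (4 + 6)*A = 122 + (4 + 6)*(-1) = 122 + 10*(-1) = 122 - 10 = 112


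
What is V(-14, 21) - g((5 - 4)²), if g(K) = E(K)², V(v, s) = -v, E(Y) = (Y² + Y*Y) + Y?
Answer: 5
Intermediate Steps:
E(Y) = Y + 2*Y² (E(Y) = (Y² + Y²) + Y = 2*Y² + Y = Y + 2*Y²)
g(K) = K²*(1 + 2*K)² (g(K) = (K*(1 + 2*K))² = K²*(1 + 2*K)²)
V(-14, 21) - g((5 - 4)²) = -1*(-14) - ((5 - 4)²)²*(1 + 2*(5 - 4)²)² = 14 - (1²)²*(1 + 2*1²)² = 14 - 1²*(1 + 2*1)² = 14 - (1 + 2)² = 14 - 3² = 14 - 9 = 5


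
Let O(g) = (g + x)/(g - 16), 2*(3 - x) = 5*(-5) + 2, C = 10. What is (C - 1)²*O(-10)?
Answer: -729/52 ≈ -14.019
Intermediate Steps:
x = 29/2 (x = 3 - (5*(-5) + 2)/2 = 3 - (-25 + 2)/2 = 3 - ½*(-23) = 3 + 23/2 = 29/2 ≈ 14.500)
O(g) = (29/2 + g)/(-16 + g) (O(g) = (g + 29/2)/(g - 16) = (29/2 + g)/(-16 + g))
(C - 1)²*O(-10) = (10 - 1)²*((29/2 - 10)/(-16 - 10)) = 9²*((9/2)/(-26)) = 81*(-1/26*9/2) = 81*(-9/52) = -729/52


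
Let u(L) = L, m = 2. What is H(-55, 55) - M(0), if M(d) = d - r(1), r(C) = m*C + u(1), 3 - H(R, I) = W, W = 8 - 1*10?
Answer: 8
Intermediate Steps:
W = -2 (W = 8 - 10 = -2)
H(R, I) = 5 (H(R, I) = 3 - 1*(-2) = 3 + 2 = 5)
r(C) = 1 + 2*C (r(C) = 2*C + 1 = 1 + 2*C)
M(d) = -3 + d (M(d) = d - (1 + 2*1) = d - (1 + 2) = d - 1*3 = d - 3 = -3 + d)
H(-55, 55) - M(0) = 5 - (-3 + 0) = 5 - 1*(-3) = 5 + 3 = 8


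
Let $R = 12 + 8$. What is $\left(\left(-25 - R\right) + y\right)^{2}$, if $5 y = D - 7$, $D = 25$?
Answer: $\frac{42849}{25} \approx 1714.0$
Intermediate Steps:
$y = \frac{18}{5}$ ($y = \frac{25 - 7}{5} = \frac{1}{5} \cdot 18 = \frac{18}{5} \approx 3.6$)
$R = 20$
$\left(\left(-25 - R\right) + y\right)^{2} = \left(\left(-25 - 20\right) + \frac{18}{5}\right)^{2} = \left(-45 + \frac{18}{5}\right)^{2} = \left(- \frac{207}{5}\right)^{2} = \frac{42849}{25}$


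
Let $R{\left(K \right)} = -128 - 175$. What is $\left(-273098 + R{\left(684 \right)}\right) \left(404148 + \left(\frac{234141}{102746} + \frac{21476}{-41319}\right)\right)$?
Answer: $- \frac{469091051747606336035}{4245361974} \approx -1.105 \cdot 10^{11}$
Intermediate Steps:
$R{\left(K \right)} = -303$ ($R{\left(K \right)} = -128 - 175 = -303$)
$\left(-273098 + R{\left(684 \right)}\right) \left(404148 + \left(\frac{234141}{102746} + \frac{21476}{-41319}\right)\right) = \left(-273098 - 303\right) \left(404148 + \left(\frac{234141}{102746} + \frac{21476}{-41319}\right)\right) = - 273401 \left(404148 + \left(234141 \cdot \frac{1}{102746} + 21476 \left(- \frac{1}{41319}\right)\right)\right) = - 273401 \left(404148 + \left(\frac{234141}{102746} - \frac{21476}{41319}\right)\right) = - 273401 \left(404148 + \frac{7467898883}{4245361974}\right) = \left(-273401\right) \frac{1715762018967035}{4245361974} = - \frac{469091051747606336035}{4245361974}$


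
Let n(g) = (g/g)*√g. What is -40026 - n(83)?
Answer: -40026 - √83 ≈ -40035.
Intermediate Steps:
n(g) = √g (n(g) = 1*√g = √g)
-40026 - n(83) = -40026 - √83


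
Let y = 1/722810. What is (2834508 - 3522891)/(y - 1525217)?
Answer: 55285568470/122493566641 ≈ 0.45133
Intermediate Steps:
y = 1/722810 ≈ 1.3835e-6
(2834508 - 3522891)/(y - 1525217) = (2834508 - 3522891)/(1/722810 - 1525217) = -688383/(-1102442099769/722810) = -688383*(-722810/1102442099769) = 55285568470/122493566641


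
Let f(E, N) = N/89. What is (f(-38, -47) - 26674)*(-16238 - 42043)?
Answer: 138361017273/89 ≈ 1.5546e+9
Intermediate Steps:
f(E, N) = N/89 (f(E, N) = N*(1/89) = N/89)
(f(-38, -47) - 26674)*(-16238 - 42043) = ((1/89)*(-47) - 26674)*(-16238 - 42043) = (-47/89 - 26674)*(-58281) = -2374033/89*(-58281) = 138361017273/89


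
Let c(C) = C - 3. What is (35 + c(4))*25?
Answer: 900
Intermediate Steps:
c(C) = -3 + C
(35 + c(4))*25 = (35 + (-3 + 4))*25 = (35 + 1)*25 = 36*25 = 900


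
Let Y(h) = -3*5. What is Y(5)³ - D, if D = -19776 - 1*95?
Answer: 16496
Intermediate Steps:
Y(h) = -15
D = -19871 (D = -19776 - 95 = -19871)
Y(5)³ - D = (-15)³ - 1*(-19871) = -3375 + 19871 = 16496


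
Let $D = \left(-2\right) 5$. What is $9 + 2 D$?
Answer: $-11$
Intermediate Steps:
$D = -10$
$9 + 2 D = 9 + 2 \left(-10\right) = 9 - 20 = -11$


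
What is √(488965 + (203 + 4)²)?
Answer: √531814 ≈ 729.26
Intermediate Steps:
√(488965 + (203 + 4)²) = √(488965 + 207²) = √(488965 + 42849) = √531814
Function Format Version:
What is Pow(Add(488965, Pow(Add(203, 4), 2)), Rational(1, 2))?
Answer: Pow(531814, Rational(1, 2)) ≈ 729.26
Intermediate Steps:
Pow(Add(488965, Pow(Add(203, 4), 2)), Rational(1, 2)) = Pow(Add(488965, Pow(207, 2)), Rational(1, 2)) = Pow(Add(488965, 42849), Rational(1, 2)) = Pow(531814, Rational(1, 2))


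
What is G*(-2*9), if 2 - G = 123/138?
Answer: -459/23 ≈ -19.957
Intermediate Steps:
G = 51/46 (G = 2 - 123/138 = 2 - 1*41/46 = 2 - 41/46 = 51/46 ≈ 1.1087)
G*(-2*9) = 51*(-2*9)/46 = (51/46)*(-18) = -459/23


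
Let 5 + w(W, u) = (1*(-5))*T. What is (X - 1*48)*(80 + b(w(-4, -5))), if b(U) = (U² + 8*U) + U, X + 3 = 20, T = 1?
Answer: -2790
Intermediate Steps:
X = 17 (X = -3 + 20 = 17)
w(W, u) = -10 (w(W, u) = -5 + (1*(-5))*1 = -5 - 5*1 = -5 - 5 = -10)
b(U) = U² + 9*U
(X - 1*48)*(80 + b(w(-4, -5))) = (17 - 1*48)*(80 - 10*(9 - 10)) = (17 - 48)*(80 - 10*(-1)) = -31*(80 + 10) = -31*90 = -2790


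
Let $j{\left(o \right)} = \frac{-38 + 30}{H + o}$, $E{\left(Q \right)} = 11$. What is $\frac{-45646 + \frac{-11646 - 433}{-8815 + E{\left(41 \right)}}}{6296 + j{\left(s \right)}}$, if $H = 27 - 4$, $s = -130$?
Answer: $- \frac{8599703527}{1186215744} \approx -7.2497$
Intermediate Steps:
$H = 23$ ($H = 27 - 4 = 23$)
$j{\left(o \right)} = - \frac{8}{23 + o}$ ($j{\left(o \right)} = \frac{-38 + 30}{23 + o} = - \frac{8}{23 + o}$)
$\frac{-45646 + \frac{-11646 - 433}{-8815 + E{\left(41 \right)}}}{6296 + j{\left(s \right)}} = \frac{-45646 + \frac{-11646 - 433}{-8815 + 11}}{6296 - \frac{8}{23 - 130}} = \frac{-45646 - \frac{12079}{-8804}}{6296 - \frac{8}{-107}} = \frac{-45646 - - \frac{12079}{8804}}{6296 - - \frac{8}{107}} = \frac{-45646 + \frac{12079}{8804}}{6296 + \frac{8}{107}} = - \frac{401855305}{8804 \cdot \frac{673680}{107}} = \left(- \frac{401855305}{8804}\right) \frac{107}{673680} = - \frac{8599703527}{1186215744}$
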